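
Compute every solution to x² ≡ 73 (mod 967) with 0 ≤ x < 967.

280, 687

Since 967 ≡ 3 (mod 4), a square root of 73 is 73^((967+1)/4) = 73^242 mod 967.
Repeated squaring: 73^2≡494, 73^4≡352, 73^8≡128, 73^16≡912, 73^32≡124, 73^64≡871, 73^128≡513 (mod 967).
73^242 = 73^(128+64+32+16+2) ≡ 280 (mod 967).
Check: 280² = 78400 ≡ 73 (mod 967). The two roots are 280 and 687.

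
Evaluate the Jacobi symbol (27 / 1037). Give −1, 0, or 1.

Reciprocity: 27 ≡ 3 and 1037 ≡ 1 (mod 4), so (27/1037) = +(1037/27).
Reduce top mod 27: now compute (11/27).
Reciprocity: 11 ≡ 3 and 27 ≡ 3 (mod 4), so (11/27) = −(27/11).
Reduce top mod 11: now compute (5/11).
Reciprocity: 5 ≡ 1 and 11 ≡ 3 (mod 4), so (5/11) = +(11/5).
Reduce top mod 5: now compute (1/5).
Reached (1/5) = 1. Collecting the sign flips along the way, the symbol is -1.

-1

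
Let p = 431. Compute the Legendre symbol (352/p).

Pull out 2^5: since 431 ≡ 7 (mod 8), (2/431) = +1, so (2/431)^5 = +1.
Reciprocity: 11 ≡ 3 and 431 ≡ 3 (mod 4), so (11/431) = −(431/11).
Reduce top mod 11: now compute (2/11).
Pull out 2: since 11 ≡ 3 (mod 8), (2/11) = -1.
Reached (1/11) = 1. Collecting the sign flips along the way, the symbol is +1.

1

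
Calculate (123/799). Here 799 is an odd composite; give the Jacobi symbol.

Reciprocity: 123 ≡ 3 and 799 ≡ 3 (mod 4), so (123/799) = −(799/123).
Reduce top mod 123: now compute (61/123).
Reciprocity: 61 ≡ 1 and 123 ≡ 3 (mod 4), so (61/123) = +(123/61).
Reduce top mod 61: now compute (1/61).
Reached (1/61) = 1. Collecting the sign flips along the way, the symbol is -1.

-1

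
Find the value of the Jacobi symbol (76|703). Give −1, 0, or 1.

Pull out 2^2: since 703 ≡ 7 (mod 8), (2/703) = +1, so (2/703)^2 = +1.
Reciprocity: 19 ≡ 3 and 703 ≡ 3 (mod 4), so (19/703) = −(703/19).
Reduce top mod 19: now compute (0/19).
Top reduces to 0: gcd > 1, so the symbol is 0.

0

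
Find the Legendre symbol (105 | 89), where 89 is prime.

1

First reduce: 105 ≡ 16 (mod 89).
Pull out 2^4: since 89 ≡ 1 (mod 8), (2/89) = +1, so (2/89)^4 = +1.
Reached (1/89) = 1. Collecting the sign flips along the way, the symbol is +1.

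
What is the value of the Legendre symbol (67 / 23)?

-1

First reduce: 67 ≡ 21 (mod 23).
Reciprocity: 21 ≡ 1 and 23 ≡ 3 (mod 4), so (21/23) = +(23/21).
Reduce top mod 21: now compute (2/21).
Pull out 2: since 21 ≡ 5 (mod 8), (2/21) = -1.
Reached (1/21) = 1. Collecting the sign flips along the way, the symbol is -1.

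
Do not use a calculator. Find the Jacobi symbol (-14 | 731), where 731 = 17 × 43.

1

First reduce: -14 ≡ 717 (mod 731).
Reciprocity: 717 ≡ 1 and 731 ≡ 3 (mod 4), so (717/731) = +(731/717).
Reduce top mod 717: now compute (14/717).
Pull out 2: since 717 ≡ 5 (mod 8), (2/717) = -1.
Reciprocity: 7 ≡ 3 and 717 ≡ 1 (mod 4), so (7/717) = +(717/7).
Reduce top mod 7: now compute (3/7).
Reciprocity: 3 ≡ 3 and 7 ≡ 3 (mod 4), so (3/7) = −(7/3).
Reduce top mod 3: now compute (1/3).
Reached (1/3) = 1. Collecting the sign flips along the way, the symbol is +1.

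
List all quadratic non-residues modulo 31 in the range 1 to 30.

3,6,11,12,13,15,17,21,22,23,24,26,27,29,30

Square k = 1,…,15 (k and 31−k give the same square):
1²=1, 2²=4, 3²=9, 4²=16, 5²=25, 6²≡5, 7²≡18, 8²≡2, 9²≡19, 10²≡7, 11²≡28, 12²≡20, 13²≡14, 14²≡10, 15²≡8 (mod 31).
The residues are {1, 2, 4, 5, 7, 8, 9, 10, 14, 16, 18, 19, 20, 25, 28}; the non-residues are the remaining 15 nonzero classes.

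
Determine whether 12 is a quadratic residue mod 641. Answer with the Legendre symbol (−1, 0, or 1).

Pull out 2^2: since 641 ≡ 1 (mod 8), (2/641) = +1, so (2/641)^2 = +1.
Reciprocity: 3 ≡ 3 and 641 ≡ 1 (mod 4), so (3/641) = +(641/3).
Reduce top mod 3: now compute (2/3).
Pull out 2: since 3 ≡ 3 (mod 8), (2/3) = -1.
Reached (1/3) = 1. Collecting the sign flips along the way, the symbol is -1.

-1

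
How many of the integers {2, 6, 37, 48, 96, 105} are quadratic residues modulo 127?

2

(2/127) = +1 → QR.
(6/127) = -1 → non-residue.
(37/127) = +1 → QR.
(48/127) = -1 → non-residue.
(96/127) = -1 → non-residue.
(105/127) = -1 → non-residue.
Total quadratic residues among the 6: 2.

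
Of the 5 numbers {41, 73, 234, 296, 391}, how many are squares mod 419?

(41/419) = +1 → QR.
(73/419) = +1 → QR.
(234/419) = -1 → non-residue.
(296/419) = -1 → non-residue.
(391/419) = -1 → non-residue.
Total quadratic residues among the 5: 2.

2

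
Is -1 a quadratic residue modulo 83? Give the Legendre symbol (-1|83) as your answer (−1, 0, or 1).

-1

Euler's criterion: (-1/83) ≡ 82^41 (mod 83).
82^2 ≡ 1 (mod 83)
82^4 ≡ 1 (mod 83)
82^8 ≡ 1 (mod 83)
82^16 ≡ 1 (mod 83)
82^32 ≡ 1 (mod 83)
82^41 = 82^(32+8+1) ≡ 82 (mod 83).
Result is 82 ≡ −1, so (-1/83) = −1.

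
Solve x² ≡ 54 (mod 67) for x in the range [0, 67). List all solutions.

Since 67 ≡ 3 (mod 4), a square root of 54 is 54^((67+1)/4) = 54^17 mod 67.
Repeated squaring: 54^2≡35, 54^4≡19, 54^8≡26, 54^16≡6 (mod 67).
54^17 = 54^(16+1) ≡ 56 (mod 67).
Check: 56² = 3136 ≡ 54 (mod 67). The two roots are 11 and 56.

11, 56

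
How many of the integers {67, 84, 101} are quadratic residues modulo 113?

(67/113) = -1 → non-residue.
(84/113) = -1 → non-residue.
(101/113) = -1 → non-residue.
Total quadratic residues among the 3: 0.

0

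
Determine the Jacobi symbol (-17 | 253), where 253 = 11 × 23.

First reduce: -17 ≡ 236 (mod 253).
Pull out 2^2: since 253 ≡ 5 (mod 8), (2/253) = -1, so (2/253)^2 = +1.
Reciprocity: 59 ≡ 3 and 253 ≡ 1 (mod 4), so (59/253) = +(253/59).
Reduce top mod 59: now compute (17/59).
Reciprocity: 17 ≡ 1 and 59 ≡ 3 (mod 4), so (17/59) = +(59/17).
Reduce top mod 17: now compute (8/17).
Pull out 2^3: since 17 ≡ 1 (mod 8), (2/17) = +1, so (2/17)^3 = +1.
Reached (1/17) = 1. Collecting the sign flips along the way, the symbol is +1.

1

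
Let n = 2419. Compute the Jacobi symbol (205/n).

0

Reciprocity: 205 ≡ 1 and 2419 ≡ 3 (mod 4), so (205/2419) = +(2419/205).
Reduce top mod 205: now compute (164/205).
Pull out 2^2: since 205 ≡ 5 (mod 8), (2/205) = -1, so (2/205)^2 = +1.
Reciprocity: 41 ≡ 1 and 205 ≡ 1 (mod 4), so (41/205) = +(205/41).
Reduce top mod 41: now compute (0/41).
Top reduces to 0: gcd > 1, so the symbol is 0.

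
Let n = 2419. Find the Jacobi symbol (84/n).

Pull out 2^2: since 2419 ≡ 3 (mod 8), (2/2419) = -1, so (2/2419)^2 = +1.
Reciprocity: 21 ≡ 1 and 2419 ≡ 3 (mod 4), so (21/2419) = +(2419/21).
Reduce top mod 21: now compute (4/21).
Pull out 2^2: since 21 ≡ 5 (mod 8), (2/21) = -1, so (2/21)^2 = +1.
Reached (1/21) = 1. Collecting the sign flips along the way, the symbol is +1.

1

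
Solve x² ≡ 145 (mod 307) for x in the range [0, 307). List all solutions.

51, 256

Since 307 ≡ 3 (mod 4), a square root of 145 is 145^((307+1)/4) = 145^77 mod 307.
Repeated squaring: 145^2≡149, 145^4≡97, 145^8≡199, 145^16≡305, 145^32≡4, 145^64≡16 (mod 307).
145^77 = 145^(64+8+4+1) ≡ 256 (mod 307).
Check: 256² = 65536 ≡ 145 (mod 307). The two roots are 51 and 256.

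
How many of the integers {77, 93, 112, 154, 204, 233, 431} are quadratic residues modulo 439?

(77/439) = +1 → QR.
(93/439) = +1 → QR.
(112/439) = +1 → QR.
(154/439) = +1 → QR.
(204/439) = +1 → QR.
(233/439) = -1 → non-residue.
(431/439) = -1 → non-residue.
Total quadratic residues among the 7: 5.

5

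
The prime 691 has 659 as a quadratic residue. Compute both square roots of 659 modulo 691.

87, 604

Since 691 ≡ 3 (mod 4), a square root of 659 is 659^((691+1)/4) = 659^173 mod 691.
Repeated squaring: 659^2≡333, 659^4≡329, 659^8≡445, 659^16≡399, 659^32≡271, 659^64≡195, 659^128≡20 (mod 691).
659^173 = 659^(128+32+8+4+1) ≡ 604 (mod 691).
Check: 604² = 364816 ≡ 659 (mod 691). The two roots are 87 and 604.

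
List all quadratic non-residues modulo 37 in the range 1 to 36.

2,5,6,8,13,14,15,17,18,19,20,22,23,24,29,31,32,35

Square k = 1,…,18 (k and 37−k give the same square):
1²=1, 2²=4, 3²=9, 4²=16, 5²=25, 6²=36, 7²≡12, 8²≡27, 9²≡7, 10²≡26, 11²≡10, 12²≡33, 13²≡21, 14²≡11, 15²≡3, 16²≡34, 17²≡30, 18²≡28 (mod 37).
The residues are {1, 3, 4, 7, 9, 10, 11, 12, 16, 21, 25, 26, 27, 28, 30, 33, 34, 36}; the non-residues are the remaining 18 nonzero classes.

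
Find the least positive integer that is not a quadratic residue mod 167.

5

(2/167) = +1, so 2 is a residue.
(3/167) = +1, so 3 is a residue.
(4/167) = +1, so 4 is a residue.
(5/167) = −1, so 5 is the smallest positive non-residue mod 167.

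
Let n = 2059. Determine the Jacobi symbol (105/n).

Reciprocity: 105 ≡ 1 and 2059 ≡ 3 (mod 4), so (105/2059) = +(2059/105).
Reduce top mod 105: now compute (64/105).
Pull out 2^6: since 105 ≡ 1 (mod 8), (2/105) = +1, so (2/105)^6 = +1.
Reached (1/105) = 1. Collecting the sign flips along the way, the symbol is +1.

1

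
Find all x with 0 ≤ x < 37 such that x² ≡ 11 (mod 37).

37 ≡ 1 (mod 4), so we find a root by search.
Trying successive values, 14² = 196 ≡ 11 (mod 37). The other root is 37 − 14 = 23.

14, 23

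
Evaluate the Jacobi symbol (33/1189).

Reciprocity: 33 ≡ 1 and 1189 ≡ 1 (mod 4), so (33/1189) = +(1189/33).
Reduce top mod 33: now compute (1/33).
Reached (1/33) = 1. Collecting the sign flips along the way, the symbol is +1.

1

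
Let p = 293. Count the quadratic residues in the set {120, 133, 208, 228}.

(120/293) = -1 → non-residue.
(133/293) = +1 → QR.
(208/293) = -1 → non-residue.
(228/293) = +1 → QR.
Total quadratic residues among the 4: 2.

2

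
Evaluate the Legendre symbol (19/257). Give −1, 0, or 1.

-1

Euler's criterion: (19/257) ≡ 19^128 (mod 257).
19^2 ≡ 104 (mod 257)
19^4 ≡ 22 (mod 257)
19^8 ≡ 227 (mod 257)
19^16 ≡ 129 (mod 257)
19^32 ≡ 193 (mod 257)
19^64 ≡ 241 (mod 257)
19^128 ≡ 256 (mod 257)
19^128 = 19^(128) ≡ 256 (mod 257).
Result is 256 ≡ −1, so (19/257) = −1.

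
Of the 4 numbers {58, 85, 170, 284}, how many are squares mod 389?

(58/389) = +1 → QR.
(85/389) = +1 → QR.
(170/389) = -1 → non-residue.
(284/389) = -1 → non-residue.
Total quadratic residues among the 4: 2.

2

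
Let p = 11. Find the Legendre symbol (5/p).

1

Reciprocity: 5 ≡ 1 and 11 ≡ 3 (mod 4), so (5/11) = +(11/5).
Reduce top mod 5: now compute (1/5).
Reached (1/5) = 1. Collecting the sign flips along the way, the symbol is +1.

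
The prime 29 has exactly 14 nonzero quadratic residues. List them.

Square k = 1,…,14 (k and 29−k give the same square):
1²=1, 2²=4, 3²=9, 4²=16, 5²=25, 6²≡7, 7²≡20, 8²≡6, 9²≡23, 10²≡13, 11²≡5, 12²≡28, 13²≡24, 14²≡22 (mod 29).
So the quadratic residues mod 29 are {1, 4, 5, 6, 7, 9, 13, 16, 20, 22, 23, 24, 25, 28}.

1 4 5 6 7 9 13 16 20 22 23 24 25 28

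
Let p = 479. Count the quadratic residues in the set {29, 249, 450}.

1

(29/479) = -1 → non-residue.
(249/479) = -1 → non-residue.
(450/479) = +1 → QR.
Total quadratic residues among the 3: 1.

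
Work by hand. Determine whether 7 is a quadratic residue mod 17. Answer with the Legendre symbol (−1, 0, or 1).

Reciprocity: 7 ≡ 3 and 17 ≡ 1 (mod 4), so (7/17) = +(17/7).
Reduce top mod 7: now compute (3/7).
Reciprocity: 3 ≡ 3 and 7 ≡ 3 (mod 4), so (3/7) = −(7/3).
Reduce top mod 3: now compute (1/3).
Reached (1/3) = 1. Collecting the sign flips along the way, the symbol is -1.

-1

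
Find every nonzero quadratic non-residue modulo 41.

3,6,7,11,12,13,14,15,17,19,22,24,26,27,28,29,30,34,35,38

Square k = 1,…,20 (k and 41−k give the same square):
1²=1, 2²=4, 3²=9, 4²=16, 5²=25, 6²=36, 7²≡8, 8²≡23, 9²≡40, 10²≡18, 11²≡39, 12²≡21, 13²≡5, 14²≡32, 15²≡20, 16²≡10, 17²≡2, 18²≡37, 19²≡33, 20²≡31 (mod 41).
The residues are {1, 2, 4, 5, 8, 9, 10, 16, 18, 20, 21, 23, 25, 31, 32, 33, 36, 37, 39, 40}; the non-residues are the remaining 20 nonzero classes.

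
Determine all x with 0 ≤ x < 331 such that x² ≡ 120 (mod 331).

Since 331 ≡ 3 (mod 4), a square root of 120 is 120^((331+1)/4) = 120^83 mod 331.
Repeated squaring: 120^2≡167, 120^4≡85, 120^8≡274, 120^16≡270, 120^32≡80, 120^64≡111 (mod 331).
120^83 = 120^(64+16+2+1) ≡ 293 (mod 331).
Check: 293² = 85849 ≡ 120 (mod 331). The two roots are 38 and 293.

38, 293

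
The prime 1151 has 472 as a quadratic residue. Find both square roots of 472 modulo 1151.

Since 1151 ≡ 3 (mod 4), a square root of 472 is 472^((1151+1)/4) = 472^288 mod 1151.
Repeated squaring: 472^2≡641, 472^4≡1125, 472^8≡676, 472^16≡29, 472^32≡841, 472^64≡567, 472^128≡360, 472^256≡688 (mod 1151).
472^288 = 472^(256+32) ≡ 806 (mod 1151).
Check: 806² = 649636 ≡ 472 (mod 1151). The two roots are 345 and 806.

345, 806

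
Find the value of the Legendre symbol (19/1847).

Reciprocity: 19 ≡ 3 and 1847 ≡ 3 (mod 4), so (19/1847) = −(1847/19).
Reduce top mod 19: now compute (4/19).
Pull out 2^2: since 19 ≡ 3 (mod 8), (2/19) = -1, so (2/19)^2 = +1.
Reached (1/19) = 1. Collecting the sign flips along the way, the symbol is -1.

-1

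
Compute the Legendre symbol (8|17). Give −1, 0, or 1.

1

Euler's criterion: (8/17) ≡ 8^8 (mod 17).
8^2 ≡ 13 (mod 17)
8^4 ≡ 16 (mod 17)
8^8 ≡ 1 (mod 17)
8^8 = 8^(8) ≡ 1 (mod 17).
Result is 1, so (8/17) = 1.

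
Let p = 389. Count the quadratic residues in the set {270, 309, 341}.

2

(270/389) = +1 → QR.
(309/389) = +1 → QR.
(341/389) = -1 → non-residue.
Total quadratic residues among the 3: 2.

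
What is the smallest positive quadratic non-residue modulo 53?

(2/53) = −1, so 2 is the smallest positive non-residue mod 53.

2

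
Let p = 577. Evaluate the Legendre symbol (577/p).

0

First reduce: 577 ≡ 0 (mod 577).
Top reduces to 0: gcd > 1, so the symbol is 0.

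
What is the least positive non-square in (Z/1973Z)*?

2

(2/1973) = −1, so 2 is the smallest positive non-residue mod 1973.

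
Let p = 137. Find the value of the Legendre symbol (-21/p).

-1

First reduce: -21 ≡ 116 (mod 137).
Pull out 2^2: since 137 ≡ 1 (mod 8), (2/137) = +1, so (2/137)^2 = +1.
Reciprocity: 29 ≡ 1 and 137 ≡ 1 (mod 4), so (29/137) = +(137/29).
Reduce top mod 29: now compute (21/29).
Reciprocity: 21 ≡ 1 and 29 ≡ 1 (mod 4), so (21/29) = +(29/21).
Reduce top mod 21: now compute (8/21).
Pull out 2^3: since 21 ≡ 5 (mod 8), (2/21) = -1, so (2/21)^3 = -1.
Reached (1/21) = 1. Collecting the sign flips along the way, the symbol is -1.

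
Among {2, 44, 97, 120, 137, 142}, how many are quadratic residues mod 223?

2

(2/223) = +1 → QR.
(44/223) = -1 → non-residue.
(97/223) = -1 → non-residue.
(120/223) = +1 → QR.
(137/223) = -1 → non-residue.
(142/223) = -1 → non-residue.
Total quadratic residues among the 6: 2.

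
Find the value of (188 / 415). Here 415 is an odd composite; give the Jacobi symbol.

Pull out 2^2: since 415 ≡ 7 (mod 8), (2/415) = +1, so (2/415)^2 = +1.
Reciprocity: 47 ≡ 3 and 415 ≡ 3 (mod 4), so (47/415) = −(415/47).
Reduce top mod 47: now compute (39/47).
Reciprocity: 39 ≡ 3 and 47 ≡ 3 (mod 4), so (39/47) = −(47/39).
Reduce top mod 39: now compute (8/39).
Pull out 2^3: since 39 ≡ 7 (mod 8), (2/39) = +1, so (2/39)^3 = +1.
Reached (1/39) = 1. Collecting the sign flips along the way, the symbol is +1.

1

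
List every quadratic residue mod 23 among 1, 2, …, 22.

1,2,3,4,6,8,9,12,13,16,18

Square k = 1,…,11 (k and 23−k give the same square):
1²=1, 2²=4, 3²=9, 4²=16, 5²≡2, 6²≡13, 7²≡3, 8²≡18, 9²≡12, 10²≡8, 11²≡6 (mod 23).
So the quadratic residues mod 23 are {1, 2, 3, 4, 6, 8, 9, 12, 13, 16, 18}.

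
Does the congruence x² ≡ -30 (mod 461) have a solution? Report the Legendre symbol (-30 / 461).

First reduce: -30 ≡ 431 (mod 461).
Reciprocity: 431 ≡ 3 and 461 ≡ 1 (mod 4), so (431/461) = +(461/431).
Reduce top mod 431: now compute (30/431).
Pull out 2: since 431 ≡ 7 (mod 8), (2/431) = +1.
Reciprocity: 15 ≡ 3 and 431 ≡ 3 (mod 4), so (15/431) = −(431/15).
Reduce top mod 15: now compute (11/15).
Reciprocity: 11 ≡ 3 and 15 ≡ 3 (mod 4), so (11/15) = −(15/11).
Reduce top mod 11: now compute (4/11).
Pull out 2^2: since 11 ≡ 3 (mod 8), (2/11) = -1, so (2/11)^2 = +1.
Reached (1/11) = 1. Collecting the sign flips along the way, the symbol is +1.

1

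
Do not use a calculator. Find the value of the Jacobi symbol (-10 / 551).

First reduce: -10 ≡ 541 (mod 551).
Reciprocity: 541 ≡ 1 and 551 ≡ 3 (mod 4), so (541/551) = +(551/541).
Reduce top mod 541: now compute (10/541).
Pull out 2: since 541 ≡ 5 (mod 8), (2/541) = -1.
Reciprocity: 5 ≡ 1 and 541 ≡ 1 (mod 4), so (5/541) = +(541/5).
Reduce top mod 5: now compute (1/5).
Reached (1/5) = 1. Collecting the sign flips along the way, the symbol is -1.

-1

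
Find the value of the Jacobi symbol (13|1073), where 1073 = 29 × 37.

Reciprocity: 13 ≡ 1 and 1073 ≡ 1 (mod 4), so (13/1073) = +(1073/13).
Reduce top mod 13: now compute (7/13).
Reciprocity: 7 ≡ 3 and 13 ≡ 1 (mod 4), so (7/13) = +(13/7).
Reduce top mod 7: now compute (6/7).
Pull out 2: since 7 ≡ 7 (mod 8), (2/7) = +1.
Reciprocity: 3 ≡ 3 and 7 ≡ 3 (mod 4), so (3/7) = −(7/3).
Reduce top mod 3: now compute (1/3).
Reached (1/3) = 1. Collecting the sign flips along the way, the symbol is -1.

-1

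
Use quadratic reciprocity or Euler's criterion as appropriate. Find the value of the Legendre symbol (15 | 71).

Euler's criterion: (15/71) ≡ 15^35 (mod 71).
15^2 ≡ 12 (mod 71)
15^4 ≡ 2 (mod 71)
15^8 ≡ 4 (mod 71)
15^16 ≡ 16 (mod 71)
15^32 ≡ 43 (mod 71)
15^35 = 15^(32+2+1) ≡ 1 (mod 71).
Result is 1, so (15/71) = 1.

1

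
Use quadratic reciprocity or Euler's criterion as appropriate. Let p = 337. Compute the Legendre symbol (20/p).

Pull out 2^2: since 337 ≡ 1 (mod 8), (2/337) = +1, so (2/337)^2 = +1.
Reciprocity: 5 ≡ 1 and 337 ≡ 1 (mod 4), so (5/337) = +(337/5).
Reduce top mod 5: now compute (2/5).
Pull out 2: since 5 ≡ 5 (mod 8), (2/5) = -1.
Reached (1/5) = 1. Collecting the sign flips along the way, the symbol is -1.

-1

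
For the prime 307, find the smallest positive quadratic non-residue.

(2/307) = −1, so 2 is the smallest positive non-residue mod 307.

2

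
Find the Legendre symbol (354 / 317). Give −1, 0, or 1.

1

First reduce: 354 ≡ 37 (mod 317).
Reciprocity: 37 ≡ 1 and 317 ≡ 1 (mod 4), so (37/317) = +(317/37).
Reduce top mod 37: now compute (21/37).
Reciprocity: 21 ≡ 1 and 37 ≡ 1 (mod 4), so (21/37) = +(37/21).
Reduce top mod 21: now compute (16/21).
Pull out 2^4: since 21 ≡ 5 (mod 8), (2/21) = -1, so (2/21)^4 = +1.
Reached (1/21) = 1. Collecting the sign flips along the way, the symbol is +1.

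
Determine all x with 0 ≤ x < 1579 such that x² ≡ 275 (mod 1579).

Since 1579 ≡ 3 (mod 4), a square root of 275 is 275^((1579+1)/4) = 275^395 mod 1579.
Repeated squaring: 275^2≡1412, 275^4≡1046, 275^8≡1448, 275^16≡1371, 275^32≡631, 275^64≡253, 275^128≡849, 275^256≡777 (mod 1579).
275^395 = 275^(256+128+8+2+1) ≡ 174 (mod 1579).
Check: 174² = 30276 ≡ 275 (mod 1579). The two roots are 174 and 1405.

174, 1405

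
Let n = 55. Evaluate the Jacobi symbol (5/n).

Reciprocity: 5 ≡ 1 and 55 ≡ 3 (mod 4), so (5/55) = +(55/5).
Reduce top mod 5: now compute (0/5).
Top reduces to 0: gcd > 1, so the symbol is 0.

0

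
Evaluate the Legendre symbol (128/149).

-1

Euler's criterion: (128/149) ≡ 128^74 (mod 149).
128^2 ≡ 143 (mod 149)
128^4 ≡ 36 (mod 149)
128^8 ≡ 104 (mod 149)
128^16 ≡ 88 (mod 149)
128^32 ≡ 145 (mod 149)
128^64 ≡ 16 (mod 149)
128^74 = 128^(64+8+2) ≡ 148 (mod 149).
Result is 148 ≡ −1, so (128/149) = −1.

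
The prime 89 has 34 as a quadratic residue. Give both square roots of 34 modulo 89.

37, 52

89 ≡ 1 (mod 4), so we find a root by search.
Trying successive values, 37² = 1369 ≡ 34 (mod 89). The other root is 89 − 37 = 52.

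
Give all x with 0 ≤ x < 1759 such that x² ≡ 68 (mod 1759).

183, 1576

Since 1759 ≡ 3 (mod 4), a square root of 68 is 68^((1759+1)/4) = 68^440 mod 1759.
Repeated squaring: 68^2≡1106, 68^4≡731, 68^8≡1384, 68^16≡1664, 68^32≡230, 68^64≡130, 68^128≡1069, 68^256≡1170 (mod 1759).
68^440 = 68^(256+128+32+16+8) ≡ 183 (mod 1759).
Check: 183² = 33489 ≡ 68 (mod 1759). The two roots are 183 and 1576.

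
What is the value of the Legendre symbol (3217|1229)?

-1

First reduce: 3217 ≡ 759 (mod 1229).
Reciprocity: 759 ≡ 3 and 1229 ≡ 1 (mod 4), so (759/1229) = +(1229/759).
Reduce top mod 759: now compute (470/759).
Pull out 2: since 759 ≡ 7 (mod 8), (2/759) = +1.
Reciprocity: 235 ≡ 3 and 759 ≡ 3 (mod 4), so (235/759) = −(759/235).
Reduce top mod 235: now compute (54/235).
Pull out 2: since 235 ≡ 3 (mod 8), (2/235) = -1.
Reciprocity: 27 ≡ 3 and 235 ≡ 3 (mod 4), so (27/235) = −(235/27).
Reduce top mod 27: now compute (19/27).
Reciprocity: 19 ≡ 3 and 27 ≡ 3 (mod 4), so (19/27) = −(27/19).
Reduce top mod 19: now compute (8/19).
Pull out 2^3: since 19 ≡ 3 (mod 8), (2/19) = -1, so (2/19)^3 = -1.
Reached (1/19) = 1. Collecting the sign flips along the way, the symbol is -1.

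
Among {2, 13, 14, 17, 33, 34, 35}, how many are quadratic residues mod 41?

2

(2/41) = +1 → QR.
(13/41) = -1 → non-residue.
(14/41) = -1 → non-residue.
(17/41) = -1 → non-residue.
(33/41) = +1 → QR.
(34/41) = -1 → non-residue.
(35/41) = -1 → non-residue.
Total quadratic residues among the 7: 2.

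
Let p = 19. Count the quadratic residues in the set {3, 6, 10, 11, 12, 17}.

(3/19) = -1 → non-residue.
(6/19) = +1 → QR.
(10/19) = -1 → non-residue.
(11/19) = +1 → QR.
(12/19) = -1 → non-residue.
(17/19) = +1 → QR.
Total quadratic residues among the 6: 3.

3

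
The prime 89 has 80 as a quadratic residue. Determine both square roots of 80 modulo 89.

13, 76

89 ≡ 1 (mod 4), so we find a root by search.
Trying successive values, 13² = 169 ≡ 80 (mod 89). The other root is 89 − 13 = 76.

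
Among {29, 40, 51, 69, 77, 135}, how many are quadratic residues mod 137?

(29/137) = -1 → non-residue.
(40/137) = -1 → non-residue.
(51/137) = -1 → non-residue.
(69/137) = +1 → QR.
(77/137) = +1 → QR.
(135/137) = +1 → QR.
Total quadratic residues among the 6: 3.

3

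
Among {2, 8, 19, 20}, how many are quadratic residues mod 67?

(2/67) = -1 → non-residue.
(8/67) = -1 → non-residue.
(19/67) = +1 → QR.
(20/67) = -1 → non-residue.
Total quadratic residues among the 4: 1.

1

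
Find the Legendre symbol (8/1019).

-1

Euler's criterion: (8/1019) ≡ 8^509 (mod 1019).
8^2 ≡ 64 (mod 1019)
8^4 ≡ 20 (mod 1019)
8^8 ≡ 400 (mod 1019)
8^16 ≡ 17 (mod 1019)
8^32 ≡ 289 (mod 1019)
8^64 ≡ 982 (mod 1019)
8^128 ≡ 350 (mod 1019)
8^256 ≡ 220 (mod 1019)
8^509 = 8^(256+128+64+32+16+8+4+1) ≡ 1018 (mod 1019).
Result is 1018 ≡ −1, so (8/1019) = −1.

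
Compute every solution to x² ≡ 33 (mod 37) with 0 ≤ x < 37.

37 ≡ 1 (mod 4), so we find a root by search.
Trying successive values, 12² = 144 ≡ 33 (mod 37). The other root is 37 − 12 = 25.

12, 25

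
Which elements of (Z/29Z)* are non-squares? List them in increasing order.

2, 3, 8, 10, 11, 12, 14, 15, 17, 18, 19, 21, 26, 27

Square k = 1,…,14 (k and 29−k give the same square):
1²=1, 2²=4, 3²=9, 4²=16, 5²=25, 6²≡7, 7²≡20, 8²≡6, 9²≡23, 10²≡13, 11²≡5, 12²≡28, 13²≡24, 14²≡22 (mod 29).
The residues are {1, 4, 5, 6, 7, 9, 13, 16, 20, 22, 23, 24, 25, 28}; the non-residues are the remaining 14 nonzero classes.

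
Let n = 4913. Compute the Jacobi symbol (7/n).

-1

Reciprocity: 7 ≡ 3 and 4913 ≡ 1 (mod 4), so (7/4913) = +(4913/7).
Reduce top mod 7: now compute (6/7).
Pull out 2: since 7 ≡ 7 (mod 8), (2/7) = +1.
Reciprocity: 3 ≡ 3 and 7 ≡ 3 (mod 4), so (3/7) = −(7/3).
Reduce top mod 3: now compute (1/3).
Reached (1/3) = 1. Collecting the sign flips along the way, the symbol is -1.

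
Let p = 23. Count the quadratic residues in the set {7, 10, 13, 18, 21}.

2

(7/23) = -1 → non-residue.
(10/23) = -1 → non-residue.
(13/23) = +1 → QR.
(18/23) = +1 → QR.
(21/23) = -1 → non-residue.
Total quadratic residues among the 5: 2.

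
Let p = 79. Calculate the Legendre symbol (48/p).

-1

Pull out 2^4: since 79 ≡ 7 (mod 8), (2/79) = +1, so (2/79)^4 = +1.
Reciprocity: 3 ≡ 3 and 79 ≡ 3 (mod 4), so (3/79) = −(79/3).
Reduce top mod 3: now compute (1/3).
Reached (1/3) = 1. Collecting the sign flips along the way, the symbol is -1.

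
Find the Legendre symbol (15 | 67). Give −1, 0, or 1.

1

Reciprocity: 15 ≡ 3 and 67 ≡ 3 (mod 4), so (15/67) = −(67/15).
Reduce top mod 15: now compute (7/15).
Reciprocity: 7 ≡ 3 and 15 ≡ 3 (mod 4), so (7/15) = −(15/7).
Reduce top mod 7: now compute (1/7).
Reached (1/7) = 1. Collecting the sign flips along the way, the symbol is +1.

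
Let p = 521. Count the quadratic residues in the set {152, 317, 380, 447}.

2

(152/521) = -1 → non-residue.
(317/521) = +1 → QR.
(380/521) = -1 → non-residue.
(447/521) = +1 → QR.
Total quadratic residues among the 4: 2.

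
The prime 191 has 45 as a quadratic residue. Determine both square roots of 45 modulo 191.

42, 149

Since 191 ≡ 3 (mod 4), a square root of 45 is 45^((191+1)/4) = 45^48 mod 191.
Repeated squaring: 45^2≡115, 45^4≡46, 45^8≡15, 45^16≡34, 45^32≡10 (mod 191).
45^48 = 45^(32+16) ≡ 149 (mod 191).
Check: 149² = 22201 ≡ 45 (mod 191). The two roots are 42 and 149.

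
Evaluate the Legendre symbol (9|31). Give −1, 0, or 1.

Reciprocity: 9 ≡ 1 and 31 ≡ 3 (mod 4), so (9/31) = +(31/9).
Reduce top mod 9: now compute (4/9).
Pull out 2^2: since 9 ≡ 1 (mod 8), (2/9) = +1, so (2/9)^2 = +1.
Reached (1/9) = 1. Collecting the sign flips along the way, the symbol is +1.

1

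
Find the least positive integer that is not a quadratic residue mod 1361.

(2/1361) = +1, so 2 is a residue.
(3/1361) = −1, so 3 is the smallest positive non-residue mod 1361.

3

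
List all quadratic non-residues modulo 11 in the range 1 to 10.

2 6 7 8 10

Square k = 1,…,5 (k and 11−k give the same square):
1²=1, 2²=4, 3²=9, 4²≡5, 5²≡3 (mod 11).
The residues are {1, 3, 4, 5, 9}; the non-residues are the remaining 5 nonzero classes.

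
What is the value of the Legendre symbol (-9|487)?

-1

First reduce: -9 ≡ 478 (mod 487).
Pull out 2: since 487 ≡ 7 (mod 8), (2/487) = +1.
Reciprocity: 239 ≡ 3 and 487 ≡ 3 (mod 4), so (239/487) = −(487/239).
Reduce top mod 239: now compute (9/239).
Reciprocity: 9 ≡ 1 and 239 ≡ 3 (mod 4), so (9/239) = +(239/9).
Reduce top mod 9: now compute (5/9).
Reciprocity: 5 ≡ 1 and 9 ≡ 1 (mod 4), so (5/9) = +(9/5).
Reduce top mod 5: now compute (4/5).
Pull out 2^2: since 5 ≡ 5 (mod 8), (2/5) = -1, so (2/5)^2 = +1.
Reached (1/5) = 1. Collecting the sign flips along the way, the symbol is -1.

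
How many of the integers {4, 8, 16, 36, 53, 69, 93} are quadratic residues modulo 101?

(4/101) = +1 → QR.
(8/101) = -1 → non-residue.
(16/101) = +1 → QR.
(36/101) = +1 → QR.
(53/101) = -1 → non-residue.
(69/101) = -1 → non-residue.
(93/101) = -1 → non-residue.
Total quadratic residues among the 7: 3.

3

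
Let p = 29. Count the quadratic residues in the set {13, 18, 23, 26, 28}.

(13/29) = +1 → QR.
(18/29) = -1 → non-residue.
(23/29) = +1 → QR.
(26/29) = -1 → non-residue.
(28/29) = +1 → QR.
Total quadratic residues among the 5: 3.

3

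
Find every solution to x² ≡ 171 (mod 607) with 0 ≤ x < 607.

Since 607 ≡ 3 (mod 4), a square root of 171 is 171^((607+1)/4) = 171^152 mod 607.
Repeated squaring: 171^2≡105, 171^4≡99, 171^8≡89, 171^16≡30, 171^32≡293, 171^64≡262, 171^128≡53 (mod 607).
171^152 = 171^(128+16+8) ≡ 79 (mod 607).
Check: 79² = 6241 ≡ 171 (mod 607). The two roots are 79 and 528.

79, 528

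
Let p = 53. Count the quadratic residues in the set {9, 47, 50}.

(9/53) = +1 → QR.
(47/53) = +1 → QR.
(50/53) = -1 → non-residue.
Total quadratic residues among the 3: 2.

2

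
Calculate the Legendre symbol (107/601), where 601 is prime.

Reciprocity: 107 ≡ 3 and 601 ≡ 1 (mod 4), so (107/601) = +(601/107).
Reduce top mod 107: now compute (66/107).
Pull out 2: since 107 ≡ 3 (mod 8), (2/107) = -1.
Reciprocity: 33 ≡ 1 and 107 ≡ 3 (mod 4), so (33/107) = +(107/33).
Reduce top mod 33: now compute (8/33).
Pull out 2^3: since 33 ≡ 1 (mod 8), (2/33) = +1, so (2/33)^3 = +1.
Reached (1/33) = 1. Collecting the sign flips along the way, the symbol is -1.

-1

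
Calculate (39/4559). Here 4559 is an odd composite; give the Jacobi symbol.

Reciprocity: 39 ≡ 3 and 4559 ≡ 3 (mod 4), so (39/4559) = −(4559/39).
Reduce top mod 39: now compute (35/39).
Reciprocity: 35 ≡ 3 and 39 ≡ 3 (mod 4), so (35/39) = −(39/35).
Reduce top mod 35: now compute (4/35).
Pull out 2^2: since 35 ≡ 3 (mod 8), (2/35) = -1, so (2/35)^2 = +1.
Reached (1/35) = 1. Collecting the sign flips along the way, the symbol is +1.

1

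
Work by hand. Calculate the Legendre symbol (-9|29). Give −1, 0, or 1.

1

First reduce: -9 ≡ 20 (mod 29).
Pull out 2^2: since 29 ≡ 5 (mod 8), (2/29) = -1, so (2/29)^2 = +1.
Reciprocity: 5 ≡ 1 and 29 ≡ 1 (mod 4), so (5/29) = +(29/5).
Reduce top mod 5: now compute (4/5).
Pull out 2^2: since 5 ≡ 5 (mod 8), (2/5) = -1, so (2/5)^2 = +1.
Reached (1/5) = 1. Collecting the sign flips along the way, the symbol is +1.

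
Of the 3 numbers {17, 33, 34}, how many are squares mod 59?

1

(17/59) = +1 → QR.
(33/59) = -1 → non-residue.
(34/59) = -1 → non-residue.
Total quadratic residues among the 3: 1.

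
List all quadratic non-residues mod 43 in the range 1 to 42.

2, 3, 5, 7, 8, 12, 18, 19, 20, 22, 26, 27, 28, 29, 30, 32, 33, 34, 37, 39, 42

Square k = 1,…,21 (k and 43−k give the same square):
1²=1, 2²=4, 3²=9, 4²=16, 5²=25, 6²=36, 7²≡6, 8²≡21, 9²≡38, 10²≡14, 11²≡35, 12²≡15, 13²≡40, 14²≡24, 15²≡10, 16²≡41, 17²≡31, 18²≡23, 19²≡17, 20²≡13, 21²≡11 (mod 43).
The residues are {1, 4, 6, 9, 10, 11, 13, 14, 15, 16, 17, 21, 23, 24, 25, 31, 35, 36, 38, 40, 41}; the non-residues are the remaining 21 nonzero classes.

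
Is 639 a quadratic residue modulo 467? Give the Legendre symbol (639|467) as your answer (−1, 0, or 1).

1

First reduce: 639 ≡ 172 (mod 467).
Pull out 2^2: since 467 ≡ 3 (mod 8), (2/467) = -1, so (2/467)^2 = +1.
Reciprocity: 43 ≡ 3 and 467 ≡ 3 (mod 4), so (43/467) = −(467/43).
Reduce top mod 43: now compute (37/43).
Reciprocity: 37 ≡ 1 and 43 ≡ 3 (mod 4), so (37/43) = +(43/37).
Reduce top mod 37: now compute (6/37).
Pull out 2: since 37 ≡ 5 (mod 8), (2/37) = -1.
Reciprocity: 3 ≡ 3 and 37 ≡ 1 (mod 4), so (3/37) = +(37/3).
Reduce top mod 3: now compute (1/3).
Reached (1/3) = 1. Collecting the sign flips along the way, the symbol is +1.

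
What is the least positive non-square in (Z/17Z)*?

(2/17) = +1, so 2 is a residue.
(3/17) = −1, so 3 is the smallest positive non-residue mod 17.

3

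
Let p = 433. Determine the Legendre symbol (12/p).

1

Pull out 2^2: since 433 ≡ 1 (mod 8), (2/433) = +1, so (2/433)^2 = +1.
Reciprocity: 3 ≡ 3 and 433 ≡ 1 (mod 4), so (3/433) = +(433/3).
Reduce top mod 3: now compute (1/3).
Reached (1/3) = 1. Collecting the sign flips along the way, the symbol is +1.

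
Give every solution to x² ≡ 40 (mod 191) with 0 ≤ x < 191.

Since 191 ≡ 3 (mod 4), a square root of 40 is 40^((191+1)/4) = 40^48 mod 191.
Repeated squaring: 40^2≡72, 40^4≡27, 40^8≡156, 40^16≡79, 40^32≡129 (mod 191).
40^48 = 40^(32+16) ≡ 68 (mod 191).
Check: 68² = 4624 ≡ 40 (mod 191). The two roots are 68 and 123.

68, 123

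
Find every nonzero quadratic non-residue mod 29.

2, 3, 8, 10, 11, 12, 14, 15, 17, 18, 19, 21, 26, 27

Square k = 1,…,14 (k and 29−k give the same square):
1²=1, 2²=4, 3²=9, 4²=16, 5²=25, 6²≡7, 7²≡20, 8²≡6, 9²≡23, 10²≡13, 11²≡5, 12²≡28, 13²≡24, 14²≡22 (mod 29).
The residues are {1, 4, 5, 6, 7, 9, 13, 16, 20, 22, 23, 24, 25, 28}; the non-residues are the remaining 14 nonzero classes.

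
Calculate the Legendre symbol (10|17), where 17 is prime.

Pull out 2: since 17 ≡ 1 (mod 8), (2/17) = +1.
Reciprocity: 5 ≡ 1 and 17 ≡ 1 (mod 4), so (5/17) = +(17/5).
Reduce top mod 5: now compute (2/5).
Pull out 2: since 5 ≡ 5 (mod 8), (2/5) = -1.
Reached (1/5) = 1. Collecting the sign flips along the way, the symbol is -1.

-1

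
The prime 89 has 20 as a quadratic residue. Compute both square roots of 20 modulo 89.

38, 51

89 ≡ 1 (mod 4), so we find a root by search.
Trying successive values, 38² = 1444 ≡ 20 (mod 89). The other root is 89 − 38 = 51.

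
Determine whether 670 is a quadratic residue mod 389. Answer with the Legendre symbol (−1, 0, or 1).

First reduce: 670 ≡ 281 (mod 389).
Reciprocity: 281 ≡ 1 and 389 ≡ 1 (mod 4), so (281/389) = +(389/281).
Reduce top mod 281: now compute (108/281).
Pull out 2^2: since 281 ≡ 1 (mod 8), (2/281) = +1, so (2/281)^2 = +1.
Reciprocity: 27 ≡ 3 and 281 ≡ 1 (mod 4), so (27/281) = +(281/27).
Reduce top mod 27: now compute (11/27).
Reciprocity: 11 ≡ 3 and 27 ≡ 3 (mod 4), so (11/27) = −(27/11).
Reduce top mod 11: now compute (5/11).
Reciprocity: 5 ≡ 1 and 11 ≡ 3 (mod 4), so (5/11) = +(11/5).
Reduce top mod 5: now compute (1/5).
Reached (1/5) = 1. Collecting the sign flips along the way, the symbol is -1.

-1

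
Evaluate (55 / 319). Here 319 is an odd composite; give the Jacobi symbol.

Reciprocity: 55 ≡ 3 and 319 ≡ 3 (mod 4), so (55/319) = −(319/55).
Reduce top mod 55: now compute (44/55).
Pull out 2^2: since 55 ≡ 7 (mod 8), (2/55) = +1, so (2/55)^2 = +1.
Reciprocity: 11 ≡ 3 and 55 ≡ 3 (mod 4), so (11/55) = −(55/11).
Reduce top mod 11: now compute (0/11).
Top reduces to 0: gcd > 1, so the symbol is 0.

0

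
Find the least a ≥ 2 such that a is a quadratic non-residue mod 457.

(2/457) = +1, so 2 is a residue.
(3/457) = +1, so 3 is a residue.
(4/457) = +1, so 4 is a residue.
(5/457) = −1, so 5 is the smallest positive non-residue mod 457.

5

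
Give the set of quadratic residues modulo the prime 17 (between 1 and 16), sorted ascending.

1 2 4 8 9 13 15 16

Square k = 1,…,8 (k and 17−k give the same square):
1²=1, 2²=4, 3²=9, 4²=16, 5²≡8, 6²≡2, 7²≡15, 8²≡13 (mod 17).
So the quadratic residues mod 17 are {1, 2, 4, 8, 9, 13, 15, 16}.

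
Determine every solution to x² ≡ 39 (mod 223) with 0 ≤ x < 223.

Since 223 ≡ 3 (mod 4), a square root of 39 is 39^((223+1)/4) = 39^56 mod 223.
Repeated squaring: 39^2≡183, 39^4≡39, 39^8≡183, 39^16≡39, 39^32≡183 (mod 223).
39^56 = 39^(32+16+8) ≡ 183 (mod 223).
Check: 183² = 33489 ≡ 39 (mod 223). The two roots are 40 and 183.

40, 183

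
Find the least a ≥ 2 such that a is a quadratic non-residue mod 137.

(2/137) = +1, so 2 is a residue.
(3/137) = −1, so 3 is the smallest positive non-residue mod 137.

3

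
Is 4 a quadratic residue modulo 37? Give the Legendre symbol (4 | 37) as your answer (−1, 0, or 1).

1

Pull out 2^2: since 37 ≡ 5 (mod 8), (2/37) = -1, so (2/37)^2 = +1.
Reached (1/37) = 1. Collecting the sign flips along the way, the symbol is +1.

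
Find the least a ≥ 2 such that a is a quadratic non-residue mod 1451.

2

(2/1451) = −1, so 2 is the smallest positive non-residue mod 1451.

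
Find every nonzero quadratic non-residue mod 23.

5,7,10,11,14,15,17,19,20,21,22

Square k = 1,…,11 (k and 23−k give the same square):
1²=1, 2²=4, 3²=9, 4²=16, 5²≡2, 6²≡13, 7²≡3, 8²≡18, 9²≡12, 10²≡8, 11²≡6 (mod 23).
The residues are {1, 2, 3, 4, 6, 8, 9, 12, 13, 16, 18}; the non-residues are the remaining 11 nonzero classes.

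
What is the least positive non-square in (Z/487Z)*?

3

(2/487) = +1, so 2 is a residue.
(3/487) = −1, so 3 is the smallest positive non-residue mod 487.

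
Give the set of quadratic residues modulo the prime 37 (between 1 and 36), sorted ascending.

Square k = 1,…,18 (k and 37−k give the same square):
1²=1, 2²=4, 3²=9, 4²=16, 5²=25, 6²=36, 7²≡12, 8²≡27, 9²≡7, 10²≡26, 11²≡10, 12²≡33, 13²≡21, 14²≡11, 15²≡3, 16²≡34, 17²≡30, 18²≡28 (mod 37).
So the quadratic residues mod 37 are {1, 3, 4, 7, 9, 10, 11, 12, 16, 21, 25, 26, 27, 28, 30, 33, 34, 36}.

1 3 4 7 9 10 11 12 16 21 25 26 27 28 30 33 34 36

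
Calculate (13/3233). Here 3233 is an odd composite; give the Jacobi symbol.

1

Reciprocity: 13 ≡ 1 and 3233 ≡ 1 (mod 4), so (13/3233) = +(3233/13).
Reduce top mod 13: now compute (9/13).
Reciprocity: 9 ≡ 1 and 13 ≡ 1 (mod 4), so (9/13) = +(13/9).
Reduce top mod 9: now compute (4/9).
Pull out 2^2: since 9 ≡ 1 (mod 8), (2/9) = +1, so (2/9)^2 = +1.
Reached (1/9) = 1. Collecting the sign flips along the way, the symbol is +1.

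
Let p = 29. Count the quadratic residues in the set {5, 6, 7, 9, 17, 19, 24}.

(5/29) = +1 → QR.
(6/29) = +1 → QR.
(7/29) = +1 → QR.
(9/29) = +1 → QR.
(17/29) = -1 → non-residue.
(19/29) = -1 → non-residue.
(24/29) = +1 → QR.
Total quadratic residues among the 7: 5.

5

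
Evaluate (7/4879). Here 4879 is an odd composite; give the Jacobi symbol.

0

Reciprocity: 7 ≡ 3 and 4879 ≡ 3 (mod 4), so (7/4879) = −(4879/7).
Reduce top mod 7: now compute (0/7).
Top reduces to 0: gcd > 1, so the symbol is 0.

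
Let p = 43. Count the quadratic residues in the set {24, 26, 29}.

(24/43) = +1 → QR.
(26/43) = -1 → non-residue.
(29/43) = -1 → non-residue.
Total quadratic residues among the 3: 1.

1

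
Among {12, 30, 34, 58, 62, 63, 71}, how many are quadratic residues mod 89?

2

(12/89) = -1 → non-residue.
(30/89) = -1 → non-residue.
(34/89) = +1 → QR.
(58/89) = -1 → non-residue.
(62/89) = -1 → non-residue.
(63/89) = -1 → non-residue.
(71/89) = +1 → QR.
Total quadratic residues among the 7: 2.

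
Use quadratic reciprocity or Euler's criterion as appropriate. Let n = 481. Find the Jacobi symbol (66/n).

-1

Pull out 2: since 481 ≡ 1 (mod 8), (2/481) = +1.
Reciprocity: 33 ≡ 1 and 481 ≡ 1 (mod 4), so (33/481) = +(481/33).
Reduce top mod 33: now compute (19/33).
Reciprocity: 19 ≡ 3 and 33 ≡ 1 (mod 4), so (19/33) = +(33/19).
Reduce top mod 19: now compute (14/19).
Pull out 2: since 19 ≡ 3 (mod 8), (2/19) = -1.
Reciprocity: 7 ≡ 3 and 19 ≡ 3 (mod 4), so (7/19) = −(19/7).
Reduce top mod 7: now compute (5/7).
Reciprocity: 5 ≡ 1 and 7 ≡ 3 (mod 4), so (5/7) = +(7/5).
Reduce top mod 5: now compute (2/5).
Pull out 2: since 5 ≡ 5 (mod 8), (2/5) = -1.
Reached (1/5) = 1. Collecting the sign flips along the way, the symbol is -1.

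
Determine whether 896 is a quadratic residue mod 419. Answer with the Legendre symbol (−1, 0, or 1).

First reduce: 896 ≡ 58 (mod 419).
Pull out 2: since 419 ≡ 3 (mod 8), (2/419) = -1.
Reciprocity: 29 ≡ 1 and 419 ≡ 3 (mod 4), so (29/419) = +(419/29).
Reduce top mod 29: now compute (13/29).
Reciprocity: 13 ≡ 1 and 29 ≡ 1 (mod 4), so (13/29) = +(29/13).
Reduce top mod 13: now compute (3/13).
Reciprocity: 3 ≡ 3 and 13 ≡ 1 (mod 4), so (3/13) = +(13/3).
Reduce top mod 3: now compute (1/3).
Reached (1/3) = 1. Collecting the sign flips along the way, the symbol is -1.

-1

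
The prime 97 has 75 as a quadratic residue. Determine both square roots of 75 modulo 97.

47, 50

97 ≡ 1 (mod 4), so we find a root by search.
Trying successive values, 47² = 2209 ≡ 75 (mod 97). The other root is 97 − 47 = 50.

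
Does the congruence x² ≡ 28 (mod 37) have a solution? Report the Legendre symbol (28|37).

Pull out 2^2: since 37 ≡ 5 (mod 8), (2/37) = -1, so (2/37)^2 = +1.
Reciprocity: 7 ≡ 3 and 37 ≡ 1 (mod 4), so (7/37) = +(37/7).
Reduce top mod 7: now compute (2/7).
Pull out 2: since 7 ≡ 7 (mod 8), (2/7) = +1.
Reached (1/7) = 1. Collecting the sign flips along the way, the symbol is +1.

1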